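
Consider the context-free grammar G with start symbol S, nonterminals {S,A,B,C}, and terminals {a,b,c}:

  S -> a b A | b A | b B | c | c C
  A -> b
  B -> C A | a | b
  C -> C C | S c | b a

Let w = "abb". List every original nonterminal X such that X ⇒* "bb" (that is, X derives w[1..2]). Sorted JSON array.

CNF form of G:
  S -> T0 C | T1 A | T1 B | T2 X3 | c
  A -> b
  B -> C A | a | b
  C -> C C | S T0 | T1 T2
  T0 -> c
  T1 -> b
  T2 -> a
  X3 -> T1 A

CYK fill — only the sub-triangle for w[1..2]:
  [1..1]={A,B,T1}  "b"  orig:{A,B}
  [2..2]={A,B,T1}  "b"  orig:{A,B}
  [1..2]={S,X3}  "bb"  orig:{S}

Original NTs in T[1,2] deriving "bb": ["S"]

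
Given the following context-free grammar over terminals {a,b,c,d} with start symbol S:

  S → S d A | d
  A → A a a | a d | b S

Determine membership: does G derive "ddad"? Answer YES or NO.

Convert to CNF:
  S -> S X4 | d
  A -> A X3 | T0 T1 | T2 S
  T0 -> a
  T1 -> d
  T2 -> b
  X3 -> T0 T0
  X4 -> T1 A

Fill CYK table bottom-up:
  [0..0]={S,T1}  "d"  orig:{S}
  [1..1]={S,T1}  "d"  orig:{S}
  [2..2]={T0}  "a"  orig:{}
  [3..3]={S,T1}  "d"  orig:{S}
  [0..1]=∅  "dd"
  [1..2]=∅  "da"
  [2..3]={A}  "ad"
  [0..2]=∅  "dda"
  [1..3]={X4}  "dad"  orig:{}
  [0..3]={S}  "ddad"

S ∈ T[0,3] ⇒ YES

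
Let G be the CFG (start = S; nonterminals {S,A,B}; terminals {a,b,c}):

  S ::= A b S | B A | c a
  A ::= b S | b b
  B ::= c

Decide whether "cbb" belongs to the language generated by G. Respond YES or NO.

CNF form of G:
  S -> A X3 | B A | T1 T2
  A -> T0 S | T0 T0
  B -> c
  T0 -> b
  T1 -> c
  T2 -> a
  X3 -> T0 S

CYK table (by increasing span):
  [0..0]={B,T1}  "c"  orig:{B}
  [1..1]={T0}  "b"  orig:{}
  [2..2]={T0}  "b"  orig:{}
  [0..1]=∅  "cb"
  [1..2]={A}  "bb"
  [0..2]={S}  "cbb"

S ∈ T[0,2] ⇒ YES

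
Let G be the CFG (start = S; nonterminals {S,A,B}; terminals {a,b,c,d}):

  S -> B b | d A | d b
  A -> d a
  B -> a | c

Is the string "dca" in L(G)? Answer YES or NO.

Convert to CNF:
  S -> B T2 | T0 A | T0 T2
  A -> T0 T1
  B -> a | c
  T0 -> d
  T1 -> a
  T2 -> b

CYK table (by increasing span):
  [0..0]={T0}  "d"  orig:{}
  [1..1]={B}  "c"
  [2..2]={B,T1}  "a"  orig:{B}
  [0..1]=∅  "dc"
  [1..2]=∅  "ca"
  [0..2]=∅  "dca"

S ∉ T[0,2] ⇒ NO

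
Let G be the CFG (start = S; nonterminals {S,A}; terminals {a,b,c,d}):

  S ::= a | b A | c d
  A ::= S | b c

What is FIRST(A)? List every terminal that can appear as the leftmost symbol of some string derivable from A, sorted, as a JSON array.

FIRST iteration:
iter 1:
  A via A→b c: +{b}
  S via S→a: +{a}
  S via S→b A: +{b}
  S via S→c d: +{c}
  S: {a,b,c}  A: {b}
iter 2:
  A via A→S: +{a,c}
  S: {a,b,c}  A: {a,b,c}
iter 3: (no change)
  S: {a,b,c}  A: {a,b,c}

FIRST(A) = ["a", "b", "c"]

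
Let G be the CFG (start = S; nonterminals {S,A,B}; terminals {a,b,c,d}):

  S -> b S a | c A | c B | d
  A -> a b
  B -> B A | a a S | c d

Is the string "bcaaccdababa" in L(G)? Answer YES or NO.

CNF form of G:
  S -> T1 X5 | T2 A | T2 B | d
  A -> T0 T1
  B -> B A | T0 X4 | T2 T3
  T0 -> a
  T1 -> b
  T2 -> c
  T3 -> d
  X4 -> T0 S
  X5 -> S T0

Fill CYK table bottom-up:
  [0..0]={T1}  "b"  orig:{}
  [1..1]={T2}  "c"  orig:{}
  [2..2]={T0}  "a"  orig:{}
  [3..3]={T0}  "a"  orig:{}
  [4..4]={T2}  "c"  orig:{}
  [5..5]={T2}  "c"  orig:{}
  [6..6]={S,T3}  "d"  orig:{S}
  [7..7]={T0}  "a"  orig:{}
  [8..8]={T1}  "b"  orig:{}
  [9..9]={T0}  "a"  orig:{}
  [10..10]={T1}  "b"  orig:{}
  [11..11]={T0}  "a"  orig:{}
  [0..1]=∅  "bc"
  [1..2]=∅  "ca"
  [2..3]=∅  "aa"
  [3..4]=∅  "ac"
  [4..5]=∅  "cc"
  [5..6]={B}  "cd"
  [6..7]={X5}  "da"  orig:{}
  [7..8]={A}  "ab"
  [8..9]=∅  "ba"
  [9..10]={A}  "ab"
  [10..11]=∅  "ba"
  [0..2]=∅  "bca"
  [1..3]=∅  "caa"
  [2..4]=∅  "aac"
  [3..5]=∅  "acc"
  [4..6]={S}  "ccd"
  [5..7]=∅  "cda"
  [6..8]=∅  "dab"
  [7..9]=∅  "aba"
  [8..10]=∅  "bab"
  [9..11]=∅  "aba"
  [0..3]=∅  "bcaa"
  [1..4]=∅  "caac"
  [2..5]=∅  "aacc"
  [3..6]={X4}  "accd"  orig:{}
  [4..7]={X5}  "ccda"  orig:{}
  [5..8]={B}  "cdab"
  [6..9]=∅  "daba"
  [7..10]=∅  "abab"
  [8..11]=∅  "baba"
  [0..4]=∅  "bcaac"
  [1..5]=∅  "caacc"
  [2..6]={B}  "aaccd"
  [3..7]=∅  "accda"
  [4..8]={S}  "ccdab"
  [5..9]=∅  "cdaba"
  [6..10]=∅  "dabab"
  [7..11]=∅  "ababa"
  [0..5]=∅  "bcaacc"
  [1..6]={S}  "caaccd"
  [2..7]=∅  "aaccda"
  [3..8]={X4}  "accdab"  orig:{}
  [4..9]={X5}  "ccdaba"  orig:{}
  [5..10]={B}  "cdabab"
  [6..11]=∅  "dababa"
  [0..6]=∅  "bcaaccd"
  [1..7]={X5}  "caaccda"  orig:{}
  [2..8]={B}  "aaccdab"
  [3..9]=∅  "accdaba"
  [4..10]={S}  "ccdabab"
  [5..11]=∅  "cdababa"
  [0..7]={S}  "bcaaccda"
  [1..8]={S}  "caaccdab"
  [2..9]=∅  "aaccdaba"
  [3..10]={X4}  "accdabab"  orig:{}
  [4..11]={X5}  "ccdababa"  orig:{}
  [0..8]=∅  "bcaaccdab"
  [1..9]={X5}  "caaccdaba"  orig:{}
  [2..10]={B}  "aaccdabab"
  [3..11]=∅  "accdababa"
  [0..9]={S}  "bcaaccdaba"
  [1..10]={S}  "caaccdabab"
  [2..11]=∅  "aaccdababa"
  [0..10]=∅  "bcaaccdabab"
  [1..11]={X5}  "caaccdababa"  orig:{}
  [0..11]={S}  "bcaaccdababa"

S ∈ T[0,11] ⇒ YES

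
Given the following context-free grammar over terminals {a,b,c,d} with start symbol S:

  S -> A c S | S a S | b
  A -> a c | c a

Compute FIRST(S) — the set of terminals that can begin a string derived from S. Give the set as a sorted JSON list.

FIRST iteration:
[1]
  A via A→a c: +{a}
  A via A→c a: +{c}
  S via S→A c S: +{a,c}
  S via S→b: +{b}
  FIRST[S]={a,b,c}  FIRST[A]={a,c}
[2] (no change)
  FIRST[S]={a,b,c}  FIRST[A]={a,c}

FIRST(S) = ["a", "b", "c"]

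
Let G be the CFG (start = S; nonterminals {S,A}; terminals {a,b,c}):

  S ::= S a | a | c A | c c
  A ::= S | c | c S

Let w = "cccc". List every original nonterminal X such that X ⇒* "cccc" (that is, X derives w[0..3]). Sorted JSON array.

CNF form of G:
  S -> S T0 | T1 A | T1 T1 | a
  A -> S T0 | T1 A | T1 S | T1 T1 | a | c
  T0 -> a
  T1 -> c

CYK table (by increasing span), restricted to cells inside w[0..3]:
  cell(0,0) c: {A,T1}  orig:{A}
  cell(1,1) c: {A,T1}  orig:{A}
  cell(2,2) c: {A,T1}  orig:{A}
  cell(3,3) c: {A,T1}  orig:{A}
  cell(0,1) cc: {A,S}
  cell(1,2) cc: {A,S}
  cell(2,3) cc: {A,S}
  cell(0,2) ccc: {A,S}
  cell(1,3) ccc: {A,S}
  cell(0,3) cccc: {A,S}

Original NTs in T[0,3] deriving "cccc": ["A", "S"]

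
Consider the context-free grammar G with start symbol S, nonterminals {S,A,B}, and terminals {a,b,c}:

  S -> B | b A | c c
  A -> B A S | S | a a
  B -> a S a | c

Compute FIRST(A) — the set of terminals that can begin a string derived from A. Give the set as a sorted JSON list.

FIRST iteration:
[1]
  A via A→a a: +{a}
  B via B→a S a: +{a}
  B via B→c: +{c}
  S via S→B: +{a,c}
  S via S→b A: +{b}
  FIRST(S)={a,b,c}  FIRST(A)={a}  FIRST(B)={a,c}
[2]
  A via A→B A S: +{c}
  A via A→S: +{b}
  FIRST(S)={a,b,c}  FIRST(A)={a,b,c}  FIRST(B)={a,c}
[3] (no change)
  FIRST(S)={a,b,c}  FIRST(A)={a,b,c}  FIRST(B)={a,c}

FIRST(A) = ["a", "b", "c"]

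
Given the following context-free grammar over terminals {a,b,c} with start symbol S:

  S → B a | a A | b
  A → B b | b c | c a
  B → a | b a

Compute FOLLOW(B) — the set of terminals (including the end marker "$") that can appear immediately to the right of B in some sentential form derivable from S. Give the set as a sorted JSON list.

Compute FIRST by fixpoint:
round 1:
  A via A→b c: +{b}
  A via A→c a: +{c}
  B via B→a: +{a}
  B via B→b a: +{b}
  S via S→B a: +{a,b}
  FIRST(S)={a,b}  FIRST(A)={b,c}  FIRST(B)={a,b}
round 2:
  A via A→B b: +{a}
  FIRST(S)={a,b}  FIRST(A)={a,b,c}  FIRST(B)={a,b}
round 3: (no change)
  FIRST(S)={a,b}  FIRST(A)={a,b,c}  FIRST(B)={a,b}

FOLLOW sets:
initialize: $ ∈ FOLLOW(S)
round 1:
  A→B b: FOLLOW(B) ⊇ FIRST(b) = {b}; new: +{b}
  S→B a: FOLLOW(B) ⊇ FIRST(a) = {a}; new: +{a}
  S→a A: FOLLOW(A) ⊇ FOLLOW(S) ⊇ {$}; new: +{$}
  FOLLOW(S)={$}  FOLLOW(A)={$}  FOLLOW(B)={a,b}
round 2: (no change)
  FOLLOW(S)={$}  FOLLOW(A)={$}  FOLLOW(B)={a,b}

FOLLOW(B) = ["a", "b"]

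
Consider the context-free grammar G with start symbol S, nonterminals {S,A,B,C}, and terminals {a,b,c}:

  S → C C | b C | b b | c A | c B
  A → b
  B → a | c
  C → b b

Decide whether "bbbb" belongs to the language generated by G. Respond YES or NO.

CNF form of G:
  S -> C C | T0 C | T0 T0 | T1 A | T1 B
  A -> b
  B -> a | c
  C -> T0 T0
  T0 -> b
  T1 -> c

Fill CYK table bottom-up:
  [0..0]={A,T0}  "b"  orig:{A}
  [1..1]={A,T0}  "b"  orig:{A}
  [2..2]={A,T0}  "b"  orig:{A}
  [3..3]={A,T0}  "b"  orig:{A}
  [0..1]={C,S}  "bb"
  [1..2]={C,S}  "bb"
  [2..3]={C,S}  "bb"
  [0..2]={S}  "bbb"
  [1..3]={S}  "bbb"
  [0..3]={S}  "bbbb"

S ∈ T[0,3] ⇒ YES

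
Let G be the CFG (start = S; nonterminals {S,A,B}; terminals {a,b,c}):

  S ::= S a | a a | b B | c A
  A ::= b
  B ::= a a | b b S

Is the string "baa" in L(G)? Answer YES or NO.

CNF form of G:
  S -> S T0 | T0 T0 | T1 B | T2 A
  A -> b
  B -> T0 T0 | T1 X3
  T0 -> a
  T1 -> b
  T2 -> c
  X3 -> T1 S

CYK fill:
  [0..0]={A,T1}  "b"  orig:{A}
  [1..1]={T0}  "a"  orig:{}
  [2..2]={T0}  "a"  orig:{}
  [0..1]=∅  "ba"
  [1..2]={B,S}  "aa"
  [0..2]={S,X3}  "baa"  orig:{S}

S ∈ T[0,2] ⇒ YES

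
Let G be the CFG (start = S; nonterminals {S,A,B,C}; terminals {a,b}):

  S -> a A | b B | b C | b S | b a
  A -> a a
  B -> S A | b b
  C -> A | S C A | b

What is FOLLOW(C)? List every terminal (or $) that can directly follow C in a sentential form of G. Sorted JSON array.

Compute FIRST by fixpoint:
round 1:
  A via A→a a: +{a}
  B via B→b b: +{b}
  C via C→A: +{a}
  C via C→b: +{b}
  S via S→a A: +{a}
  S via S→b B: +{b}
  FIRST(S)={a,b}  FIRST(A)={a}  FIRST(B)={b}  FIRST(C)={a,b}
round 2:
  B via B→S A: +{a}
  FIRST(S)={a,b}  FIRST(A)={a}  FIRST(B)={a,b}  FIRST(C)={a,b}
round 3: (no change)
  FIRST(S)={a,b}  FIRST(A)={a}  FIRST(B)={a,b}  FIRST(C)={a,b}

Compute FOLLOW by fixpoint:
seed FOLLOW(S) with $
pass 1:
  B→S A: FOLLOW(S) ⊇ FIRST(A) = {a}; new: +{a}
  C→S C A: FOLLOW(S) ⊇ FIRST(C) = {a,b}; new: +{b}
  C→S C A: FOLLOW(C) ⊇ FIRST(A) = {a}; new: +{a}
  C→S C A: FOLLOW(A) ⊇ FOLLOW(C) ⊇ {a}; new: +{a}
  S→a A: FOLLOW(A) ⊇ FOLLOW(S) ⊇ {$,a,b}; new: +{$,b}
  S→b B: FOLLOW(B) ⊇ FOLLOW(S) ⊇ {$,a,b}; new: +{$,a,b}
  S→b C: FOLLOW(C) ⊇ FOLLOW(S) ⊇ {$,a,b}; new: +{$,b}
  FOLLOW(S)={$,a,b}  FOLLOW(A)={$,a,b}  FOLLOW(B)={$,a,b}  FOLLOW(C)={$,a,b}
pass 2: — fixpoint
  FOLLOW(S)={$,a,b}  FOLLOW(A)={$,a,b}  FOLLOW(B)={$,a,b}  FOLLOW(C)={$,a,b}

FOLLOW(C) = ["$", "a", "b"]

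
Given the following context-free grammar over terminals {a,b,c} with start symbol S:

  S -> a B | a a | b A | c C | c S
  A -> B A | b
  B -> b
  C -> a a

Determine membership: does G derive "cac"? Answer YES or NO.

Convert to CNF:
  S -> T0 B | T0 T0 | T1 A | T2 C | T2 S
  A -> B A | b
  B -> b
  C -> T0 T0
  T0 -> a
  T1 -> b
  T2 -> c

CYK fill:
  T[0,0] 'c' = {T2}  orig:{}
  T[1,1] 'a' = {T0}  orig:{}
  T[2,2] 'c' = {T2}  orig:{}
  T[0,1] 'ca' = ∅
  T[1,2] 'ac' = ∅
  T[0,2] 'cac' = ∅

S ∉ T[0,2] ⇒ NO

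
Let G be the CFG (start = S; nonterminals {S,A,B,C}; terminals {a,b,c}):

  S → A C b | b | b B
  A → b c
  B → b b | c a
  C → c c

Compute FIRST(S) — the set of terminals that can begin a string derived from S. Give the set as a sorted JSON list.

FIRST iteration:
pass 1:
  A via A→b c: +{b}
  B via B→b b: +{b}
  B via B→c a: +{c}
  C via C→c c: +{c}
  S via S→A C b: +{b}
  FIRST[S]={b}  FIRST[A]={b}  FIRST[B]={b,c}  FIRST[C]={c}
pass 2: (no change)
  FIRST[S]={b}  FIRST[A]={b}  FIRST[B]={b,c}  FIRST[C]={c}

FIRST(S) = ["b"]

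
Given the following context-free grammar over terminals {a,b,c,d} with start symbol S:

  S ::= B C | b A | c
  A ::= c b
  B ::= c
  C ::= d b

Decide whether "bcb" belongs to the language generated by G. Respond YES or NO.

Convert to CNF:
  S -> B C | T1 A | c
  A -> T0 T1
  B -> c
  C -> T2 T1
  T0 -> c
  T1 -> b
  T2 -> d

CYK table (by increasing span):
  [0..0]={T1}  "b"  orig:{}
  [1..1]={B,S,T0}  "c"  orig:{B,S}
  [2..2]={T1}  "b"  orig:{}
  [0..1]=∅  "bc"
  [1..2]={A}  "cb"
  [0..2]={S}  "bcb"

S ∈ T[0,2] ⇒ YES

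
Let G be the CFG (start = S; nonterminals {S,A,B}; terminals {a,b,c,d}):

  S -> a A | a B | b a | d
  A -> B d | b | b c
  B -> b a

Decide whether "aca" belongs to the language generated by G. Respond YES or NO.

CNF form of G:
  S -> T1 T3 | T3 A | T3 B | d
  A -> B T0 | T1 T2 | b
  B -> T1 T3
  T0 -> d
  T1 -> b
  T2 -> c
  T3 -> a

CYK fill:
  [0..0]={T3}  "a"  orig:{}
  [1..1]={T2}  "c"  orig:{}
  [2..2]={T3}  "a"  orig:{}
  [0..1]=∅  "ac"
  [1..2]=∅  "ca"
  [0..2]=∅  "aca"

S ∉ T[0,2] ⇒ NO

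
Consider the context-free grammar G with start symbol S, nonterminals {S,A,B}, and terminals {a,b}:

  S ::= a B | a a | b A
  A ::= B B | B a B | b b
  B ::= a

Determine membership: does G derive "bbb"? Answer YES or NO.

CNF form of G:
  S -> T0 B | T0 T0 | T1 A
  A -> B B | B X2 | T1 T1
  B -> a
  T0 -> a
  T1 -> b
  X2 -> T0 B

CYK table (by increasing span):
  [0..0]={T1}  "b"  orig:{}
  [1..1]={T1}  "b"  orig:{}
  [2..2]={T1}  "b"  orig:{}
  [0..1]={A}  "bb"
  [1..2]={A}  "bb"
  [0..2]={S}  "bbb"

S ∈ T[0,2] ⇒ YES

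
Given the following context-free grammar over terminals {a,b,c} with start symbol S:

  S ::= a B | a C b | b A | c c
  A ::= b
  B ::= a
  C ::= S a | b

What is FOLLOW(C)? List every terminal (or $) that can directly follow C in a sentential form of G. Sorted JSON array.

Compute FIRST by fixpoint:
iter 1:
  A via A→b: +{b}
  B via B→a: +{a}
  C via C→b: +{b}
  S via S→a B: +{a}
  S via S→b A: +{b}
  S via S→c c: +{c}
  FIRST[S]={a,b,c}  FIRST[A]={b}  FIRST[B]={a}  FIRST[C]={b}
iter 2:
  C via C→S a: +{a,c}
  FIRST[S]={a,b,c}  FIRST[A]={b}  FIRST[B]={a}  FIRST[C]={a,b,c}
iter 3: — fixpoint
  FIRST[S]={a,b,c}  FIRST[A]={b}  FIRST[B]={a}  FIRST[C]={a,b,c}

FOLLOW sets:
seed FOLLOW(S) with $
[1]
  C→S a: FOLLOW(S) ⊇ FIRST(a) = {a}; new: +{a}
  S→a B: FOLLOW(B) ⊇ FOLLOW(S) ⊇ {$,a}; new: +{$,a}
  S→a C b: FOLLOW(C) ⊇ FIRST(b) = {b}; new: +{b}
  S→b A: FOLLOW(A) ⊇ FOLLOW(S) ⊇ {$,a}; new: +{$,a}
  FOLLOW[S]={$,a}  FOLLOW[A]={$,a}  FOLLOW[B]={$,a}  FOLLOW[C]={b}
[2] done
  FOLLOW[S]={$,a}  FOLLOW[A]={$,a}  FOLLOW[B]={$,a}  FOLLOW[C]={b}

FOLLOW(C) = ["b"]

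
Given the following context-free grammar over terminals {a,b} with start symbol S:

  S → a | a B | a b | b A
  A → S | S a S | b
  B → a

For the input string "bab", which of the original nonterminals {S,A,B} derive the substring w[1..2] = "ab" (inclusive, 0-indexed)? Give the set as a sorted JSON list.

CNF form of G:
  S -> T0 B | T0 T1 | T1 A | a
  A -> S X2 | T0 B | T0 T1 | T1 A | a | b
  B -> a
  T0 -> a
  T1 -> b
  X2 -> T0 S

CYK table (by increasing span) — only the sub-triangle for w[1..2]:
  cell(1,1) a: {A,B,S,T0}  orig:{A,B,S}
  cell(2,2) b: {A,T1}  orig:{A}
  cell(1,2) ab: {A,S}

Original NTs in T[1,2] deriving "ab": ["A", "S"]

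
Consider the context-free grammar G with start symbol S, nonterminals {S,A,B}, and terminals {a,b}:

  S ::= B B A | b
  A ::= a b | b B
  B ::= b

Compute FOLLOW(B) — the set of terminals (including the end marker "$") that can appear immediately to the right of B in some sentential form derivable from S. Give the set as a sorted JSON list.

Compute FIRST by fixpoint:
iter 1:
  A via A→a b: +{a}
  A via A→b B: +{b}
  B via B→b: +{b}
  S via S→B B A: +{b}
  S: {b}  A: {a,b}  B: {b}
iter 2: — fixpoint
  S: {b}  A: {a,b}  B: {b}

Compute FOLLOW by fixpoint:
initialize: $ ∈ FOLLOW(S)
[1]
  S→B B A: FOLLOW(B) ⊇ FIRST(B) = {b}; new: +{b}
  S→B B A: FOLLOW(B) ⊇ FIRST(A) = {a,b}; new: +{a}
  S→B B A: FOLLOW(A) ⊇ FOLLOW(S) ⊇ {$}; new: +{$}
  FOLLOW[S]={$}  FOLLOW[A]={$}  FOLLOW[B]={a,b}
[2]
  A→b B: FOLLOW(B) ⊇ FOLLOW(A) ⊇ {$}; new: +{$}
  FOLLOW[S]={$}  FOLLOW[A]={$}  FOLLOW[B]={$,a,b}
[3] (no change)
  FOLLOW[S]={$}  FOLLOW[A]={$}  FOLLOW[B]={$,a,b}

FOLLOW(B) = ["$", "a", "b"]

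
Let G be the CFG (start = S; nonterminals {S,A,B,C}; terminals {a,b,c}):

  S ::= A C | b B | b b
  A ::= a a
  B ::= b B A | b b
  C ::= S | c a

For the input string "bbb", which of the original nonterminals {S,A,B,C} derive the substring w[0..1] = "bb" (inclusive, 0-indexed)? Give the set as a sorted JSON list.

CNF form of G:
  S -> A C | T1 B | T1 T1
  A -> T0 T0
  B -> T1 T1 | T1 X3
  C -> A C | T1 B | T1 T1 | T2 T0
  T0 -> a
  T1 -> b
  T2 -> c
  X3 -> B A

CYK table (by increasing span) (cells [i..j] with 0 ≤ i ≤ j ≤ 1 only):
  [0..0]={T1}  "b"  orig:{}
  [1..1]={T1}  "b"  orig:{}
  [0..1]={B,C,S}  "bb"

Original NTs in T[0,1] deriving "bb": ["B", "C", "S"]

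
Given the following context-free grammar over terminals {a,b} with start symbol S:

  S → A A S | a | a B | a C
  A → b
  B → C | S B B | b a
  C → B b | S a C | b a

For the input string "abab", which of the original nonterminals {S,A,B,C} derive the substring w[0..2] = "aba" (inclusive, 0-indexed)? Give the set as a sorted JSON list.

Convert to CNF:
  S -> A X5 | T1 B | T1 C | a
  A -> b
  B -> B T0 | S X2 | S X3 | T0 T1
  C -> B T0 | S X4 | T0 T1
  T0 -> b
  T1 -> a
  X2 -> B B
  X3 -> T1 C
  X4 -> T1 C
  X5 -> A S

CYK table (by increasing span) (cells [i..j] with 0 ≤ i ≤ j ≤ 2 only):
  cell(0,0) a: {S,T1}  orig:{S}
  cell(1,1) b: {A,T0}  orig:{A}
  cell(2,2) a: {S,T1}  orig:{S}
  cell(0,1) ab: ∅
  cell(1,2) ba: {B,C,X5}  orig:{B,C}
  cell(0,2) aba: {S,X3,X4}  orig:{S}

Original NTs in T[0,2] deriving "aba": ["S"]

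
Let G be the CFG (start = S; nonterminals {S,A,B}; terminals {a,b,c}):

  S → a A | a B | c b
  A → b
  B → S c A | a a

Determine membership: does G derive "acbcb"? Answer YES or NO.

CNF form of G:
  S -> T0 T2 | T1 A | T1 B
  A -> b
  B -> S X3 | T1 T1
  T0 -> c
  T1 -> a
  T2 -> b
  X3 -> T0 A

CYK fill:
  cell(0,0) a: {T1}  orig:{}
  cell(1,1) c: {T0}  orig:{}
  cell(2,2) b: {A,T2}  orig:{A}
  cell(3,3) c: {T0}  orig:{}
  cell(4,4) b: {A,T2}  orig:{A}
  cell(0,1) ac: ∅
  cell(1,2) cb: {S,X3}  orig:{S}
  cell(2,3) bc: ∅
  cell(3,4) cb: {S,X3}  orig:{S}
  cell(0,2) acb: ∅
  cell(1,3) cbc: ∅
  cell(2,4) bcb: ∅
  cell(0,3) acbc: ∅
  cell(1,4) cbcb: {B}
  cell(0,4) acbcb: {S}

S ∈ T[0,4] ⇒ YES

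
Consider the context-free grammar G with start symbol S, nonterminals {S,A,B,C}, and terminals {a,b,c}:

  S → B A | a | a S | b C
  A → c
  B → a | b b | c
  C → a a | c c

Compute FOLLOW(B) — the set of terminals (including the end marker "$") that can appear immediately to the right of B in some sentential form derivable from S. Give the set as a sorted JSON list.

Compute FIRST by fixpoint:
round 1:
  A via A→c: +{c}
  B via B→a: +{a}
  B via B→b b: +{b}
  B via B→c: +{c}
  C via C→a a: +{a}
  C via C→c c: +{c}
  S via S→B A: +{a,b,c}
  S: {a,b,c}  A: {c}  B: {a,b,c}  C: {a,c}
round 2: (no change)
  S: {a,b,c}  A: {c}  B: {a,b,c}  C: {a,c}

FOLLOW iteration:
initialize: $ ∈ FOLLOW(S)
iter 1:
  S→B A: FOLLOW(B) ⊇ FIRST(A) = {c}; new: +{c}
  S→B A: FOLLOW(A) ⊇ FOLLOW(S) ⊇ {$}; new: +{$}
  S→b C: FOLLOW(C) ⊇ FOLLOW(S) ⊇ {$}; new: +{$}
  FOLLOW(S)={$}  FOLLOW(A)={$}  FOLLOW(B)={c}  FOLLOW(C)={$}
iter 2: (no change)
  FOLLOW(S)={$}  FOLLOW(A)={$}  FOLLOW(B)={c}  FOLLOW(C)={$}

FOLLOW(B) = ["c"]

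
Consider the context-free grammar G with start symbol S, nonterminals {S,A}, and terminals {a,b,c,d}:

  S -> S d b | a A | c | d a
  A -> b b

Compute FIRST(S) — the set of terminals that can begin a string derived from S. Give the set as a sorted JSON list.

FIRST sets, iterate to fixpoint:
pass 1:
  A via A→b b: +{b}
  S via S→a A: +{a}
  S via S→c: +{c}
  S via S→d a: +{d}
  S: {a,c,d}  A: {b}
pass 2: done
  S: {a,c,d}  A: {b}

FIRST(S) = ["a", "c", "d"]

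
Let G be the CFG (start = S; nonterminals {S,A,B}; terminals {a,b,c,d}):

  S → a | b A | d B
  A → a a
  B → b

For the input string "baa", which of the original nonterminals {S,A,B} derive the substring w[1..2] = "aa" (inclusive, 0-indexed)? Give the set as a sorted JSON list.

CNF form of G:
  S -> T1 A | T2 B | a
  A -> T0 T0
  B -> b
  T0 -> a
  T1 -> b
  T2 -> d

Fill CYK table bottom-up (cells [i..j] with 1 ≤ i ≤ j ≤ 2 only):
  [1..1]={S,T0}  "a"  orig:{S}
  [2..2]={S,T0}  "a"  orig:{S}
  [1..2]={A}  "aa"

Original NTs in T[1,2] deriving "aa": ["A"]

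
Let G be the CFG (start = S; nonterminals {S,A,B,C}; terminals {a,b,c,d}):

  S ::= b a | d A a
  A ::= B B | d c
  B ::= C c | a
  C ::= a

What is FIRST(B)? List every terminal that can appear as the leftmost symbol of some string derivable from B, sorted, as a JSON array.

FIRST iteration:
iter 1:
  A via A→d c: +{d}
  B via B→a: +{a}
  C via C→a: +{a}
  S via S→b a: +{b}
  S via S→d A a: +{d}
  S: {b,d}  A: {d}  B: {a}  C: {a}
iter 2:
  A via A→B B: +{a}
  S: {b,d}  A: {a,d}  B: {a}  C: {a}
iter 3: (no change)
  S: {b,d}  A: {a,d}  B: {a}  C: {a}

FIRST(B) = ["a"]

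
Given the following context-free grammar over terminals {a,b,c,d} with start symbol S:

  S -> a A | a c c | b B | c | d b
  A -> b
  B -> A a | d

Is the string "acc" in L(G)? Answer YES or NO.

CNF form of G:
  S -> T0 A | T0 X4 | T2 B | T3 T2 | c
  A -> b
  B -> A T0 | d
  T0 -> a
  T1 -> c
  T2 -> b
  T3 -> d
  X4 -> T1 T1

CYK table (by increasing span):
  T[0,0] 'a' = {T0}  orig:{}
  T[1,1] 'c' = {S,T1}  orig:{S}
  T[2,2] 'c' = {S,T1}  orig:{S}
  T[0,1] 'ac' = ∅
  T[1,2] 'cc' = {X4}  orig:{}
  T[0,2] 'acc' = {S}

S ∈ T[0,2] ⇒ YES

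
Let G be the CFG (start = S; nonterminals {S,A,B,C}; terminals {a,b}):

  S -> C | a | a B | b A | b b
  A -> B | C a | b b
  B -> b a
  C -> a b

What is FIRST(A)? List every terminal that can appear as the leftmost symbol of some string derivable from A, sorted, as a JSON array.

Compute FIRST by fixpoint:
pass 1:
  A via A→b b: +{b}
  B via B→b a: +{b}
  C via C→a b: +{a}
  S via S→C: +{a}
  S via S→b A: +{b}
  FIRST[S]={a,b}  FIRST[A]={b}  FIRST[B]={b}  FIRST[C]={a}
pass 2:
  A via A→C a: +{a}
  FIRST[S]={a,b}  FIRST[A]={a,b}  FIRST[B]={b}  FIRST[C]={a}
pass 3: done
  FIRST[S]={a,b}  FIRST[A]={a,b}  FIRST[B]={b}  FIRST[C]={a}

FIRST(A) = ["a", "b"]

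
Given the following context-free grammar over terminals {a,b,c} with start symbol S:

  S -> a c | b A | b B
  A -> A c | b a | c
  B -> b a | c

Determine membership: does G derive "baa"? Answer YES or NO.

Convert to CNF:
  S -> T1 A | T1 B | T2 T0
  A -> A T0 | T1 T2 | c
  B -> T1 T2 | c
  T0 -> c
  T1 -> b
  T2 -> a

Fill CYK table bottom-up:
  cell(0,0) b: {T1}  orig:{}
  cell(1,1) a: {T2}  orig:{}
  cell(2,2) a: {T2}  orig:{}
  cell(0,1) ba: {A,B}
  cell(1,2) aa: ∅
  cell(0,2) baa: ∅

S ∉ T[0,2] ⇒ NO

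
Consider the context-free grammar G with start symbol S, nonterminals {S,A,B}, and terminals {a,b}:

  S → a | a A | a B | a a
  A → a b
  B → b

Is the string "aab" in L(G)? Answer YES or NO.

Convert to CNF:
  S -> T0 A | T0 B | T0 T0 | a
  A -> T0 T1
  B -> b
  T0 -> a
  T1 -> b

Fill CYK table bottom-up:
  [0..0]={S,T0}  "a"  orig:{S}
  [1..1]={S,T0}  "a"  orig:{S}
  [2..2]={B,T1}  "b"  orig:{B}
  [0..1]={S}  "aa"
  [1..2]={A,S}  "ab"
  [0..2]={S}  "aab"

S ∈ T[0,2] ⇒ YES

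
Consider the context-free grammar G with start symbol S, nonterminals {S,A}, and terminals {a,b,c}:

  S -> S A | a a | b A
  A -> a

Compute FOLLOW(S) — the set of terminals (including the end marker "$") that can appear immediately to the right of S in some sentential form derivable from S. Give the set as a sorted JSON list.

FIRST sets, iterate to fixpoint:
iter 1:
  A via A→a: +{a}
  S via S→a a: +{a}
  S via S→b A: +{b}
  S: {a,b}  A: {a}
iter 2: (no change)
  S: {a,b}  A: {a}

Compute FOLLOW by fixpoint:
initialize: $ ∈ FOLLOW(S)
round 1:
  S→S A: FOLLOW(S) ⊇ FIRST(A) = {a}; new: +{a}
  S→S A: FOLLOW(A) ⊇ FOLLOW(S) ⊇ {$,a}; new: +{$,a}
  S: {$,a}  A: {$,a}
round 2: done
  S: {$,a}  A: {$,a}

FOLLOW(S) = ["$", "a"]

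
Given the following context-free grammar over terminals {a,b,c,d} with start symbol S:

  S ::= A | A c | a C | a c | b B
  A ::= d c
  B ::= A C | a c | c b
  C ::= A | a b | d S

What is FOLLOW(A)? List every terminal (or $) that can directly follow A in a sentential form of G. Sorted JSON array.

Compute FIRST by fixpoint:
pass 1:
  A via A→d c: +{d}
  B via B→A C: +{d}
  B via B→a c: +{a}
  B via B→c b: +{c}
  C via C→A: +{d}
  C via C→a b: +{a}
  S via S→A: +{d}
  S via S→a C: +{a}
  S via S→b B: +{b}
  FIRST[S]={a,b,d}  FIRST[A]={d}  FIRST[B]={a,c,d}  FIRST[C]={a,d}
pass 2: — fixpoint
  FIRST[S]={a,b,d}  FIRST[A]={d}  FIRST[B]={a,c,d}  FIRST[C]={a,d}

Compute FOLLOW by fixpoint:
FOLLOW(S) := {$}
iter 1:
  B→A C: FOLLOW(A) ⊇ FIRST(C) = {a,d}; new: +{a,d}
  S→A: FOLLOW(A) ⊇ FOLLOW(S) ⊇ {$}; new: +{$}
  S→A c: FOLLOW(A) ⊇ FIRST(c) = {c}; new: +{c}
  S→a C: FOLLOW(C) ⊇ FOLLOW(S) ⊇ {$}; new: +{$}
  S→b B: FOLLOW(B) ⊇ FOLLOW(S) ⊇ {$}; new: +{$}
  S: {$}  A: {$,a,c,d}  B: {$}  C: {$}
iter 2: (no change)
  S: {$}  A: {$,a,c,d}  B: {$}  C: {$}

FOLLOW(A) = ["$", "a", "c", "d"]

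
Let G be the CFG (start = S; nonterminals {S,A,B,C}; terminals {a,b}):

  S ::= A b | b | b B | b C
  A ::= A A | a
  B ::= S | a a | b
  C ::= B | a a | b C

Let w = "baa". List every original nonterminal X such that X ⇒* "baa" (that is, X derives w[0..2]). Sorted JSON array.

CNF form of G:
  S -> A T0 | T0 B | T0 C | b
  A -> A A | a
  B -> A T0 | T0 B | T0 C | T1 T1 | b
  C -> A T0 | T0 B | T0 C | T1 T1 | b
  T0 -> b
  T1 -> a

CYK table (by increasing span) — only the sub-triangle for w[0..2]:
  T[0,0] 'b' = {B,C,S,T0}  orig:{B,C,S}
  T[1,1] 'a' = {A,T1}  orig:{A}
  T[2,2] 'a' = {A,T1}  orig:{A}
  T[0,1] 'ba' = ∅
  T[1,2] 'aa' = {A,B,C}
  T[0,2] 'baa' = {B,C,S}

Original NTs in T[0,2] deriving "baa": ["B", "C", "S"]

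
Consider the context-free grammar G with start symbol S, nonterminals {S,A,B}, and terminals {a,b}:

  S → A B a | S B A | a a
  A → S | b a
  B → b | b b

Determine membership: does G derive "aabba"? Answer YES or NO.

CNF form of G:
  S -> A X4 | S X5 | T0 T0
  A -> A X2 | S X3 | T0 T0 | T1 T0
  B -> T1 T1 | b
  T0 -> a
  T1 -> b
  X2 -> B T0
  X3 -> B A
  X4 -> B T0
  X5 -> B A

CYK table (by increasing span):
  cell(0,0) a: {T0}  orig:{}
  cell(1,1) a: {T0}  orig:{}
  cell(2,2) b: {B,T1}  orig:{B}
  cell(3,3) b: {B,T1}  orig:{B}
  cell(4,4) a: {T0}  orig:{}
  cell(0,1) aa: {A,S}
  cell(1,2) ab: ∅
  cell(2,3) bb: {B}
  cell(3,4) ba: {A,X2,X4}  orig:{A}
  cell(0,2) aab: ∅
  cell(1,3) abb: ∅
  cell(2,4) bba: {X2,X3,X4,X5}  orig:{}
  cell(0,3) aabb: ∅
  cell(1,4) abba: ∅
  cell(0,4) aabba: {A,S}

S ∈ T[0,4] ⇒ YES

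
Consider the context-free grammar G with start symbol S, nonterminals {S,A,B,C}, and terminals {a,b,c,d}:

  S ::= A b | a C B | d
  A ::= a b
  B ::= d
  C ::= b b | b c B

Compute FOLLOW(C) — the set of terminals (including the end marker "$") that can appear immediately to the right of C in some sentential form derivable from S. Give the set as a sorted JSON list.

FIRST sets, iterate to fixpoint:
round 1:
  A via A→a b: +{a}
  B via B→d: +{d}
  C via C→b b: +{b}
  S via S→A b: +{a}
  S via S→d: +{d}
  FIRST[S]={a,d}  FIRST[A]={a}  FIRST[B]={d}  FIRST[C]={b}
round 2: done
  FIRST[S]={a,d}  FIRST[A]={a}  FIRST[B]={d}  FIRST[C]={b}

Compute FOLLOW by fixpoint:
FOLLOW(S) := {$}
[1]
  S→A b: FOLLOW(A) ⊇ FIRST(b) = {b}; new: +{b}
  S→a C B: FOLLOW(C) ⊇ FIRST(B) = {d}; new: +{d}
  S→a C B: FOLLOW(B) ⊇ FOLLOW(S) ⊇ {$}; new: +{$}
  FOLLOW[S]={$}  FOLLOW[A]={b}  FOLLOW[B]={$}  FOLLOW[C]={d}
[2]
  C→b c B: FOLLOW(B) ⊇ FOLLOW(C) ⊇ {d}; new: +{d}
  FOLLOW[S]={$}  FOLLOW[A]={b}  FOLLOW[B]={$,d}  FOLLOW[C]={d}
[3] — fixpoint
  FOLLOW[S]={$}  FOLLOW[A]={b}  FOLLOW[B]={$,d}  FOLLOW[C]={d}

FOLLOW(C) = ["d"]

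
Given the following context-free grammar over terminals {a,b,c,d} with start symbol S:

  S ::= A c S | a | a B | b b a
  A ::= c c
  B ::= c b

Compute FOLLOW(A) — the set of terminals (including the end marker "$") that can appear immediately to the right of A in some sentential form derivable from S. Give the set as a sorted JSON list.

FIRST sets, iterate to fixpoint:
pass 1:
  A via A→c c: +{c}
  B via B→c b: +{c}
  S via S→A c S: +{c}
  S via S→a: +{a}
  S via S→b b a: +{b}
  FIRST[S]={a,b,c}  FIRST[A]={c}  FIRST[B]={c}
pass 2: (stable)
  FIRST[S]={a,b,c}  FIRST[A]={c}  FIRST[B]={c}

FOLLOW sets:
seed FOLLOW(S) with $
iter 1:
  S→A c S: FOLLOW(A) ⊇ FIRST(c) = {c}; new: +{c}
  S→a B: FOLLOW(B) ⊇ FOLLOW(S) ⊇ {$}; new: +{$}
  FOLLOW[S]={$}  FOLLOW[A]={c}  FOLLOW[B]={$}
iter 2: (no change)
  FOLLOW[S]={$}  FOLLOW[A]={c}  FOLLOW[B]={$}

FOLLOW(A) = ["c"]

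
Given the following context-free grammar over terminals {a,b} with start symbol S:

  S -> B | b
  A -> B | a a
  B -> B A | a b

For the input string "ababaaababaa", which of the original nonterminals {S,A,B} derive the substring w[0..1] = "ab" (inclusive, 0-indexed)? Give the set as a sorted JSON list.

CNF form of G:
  S -> B A | T0 T1 | b
  A -> B A | T0 T0 | T0 T1
  B -> B A | T0 T1
  T0 -> a
  T1 -> b

CYK table (by increasing span) — only the sub-triangle for w[0..1]:
  T[0,0] 'a' = {T0}  orig:{}
  T[1,1] 'b' = {S,T1}  orig:{S}
  T[0,1] 'ab' = {A,B,S}

Original NTs in T[0,1] deriving "ab": ["A", "B", "S"]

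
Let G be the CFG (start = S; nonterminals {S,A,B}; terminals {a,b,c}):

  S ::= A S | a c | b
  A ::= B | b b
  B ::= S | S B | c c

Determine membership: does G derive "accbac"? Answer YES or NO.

Convert to CNF:
  S -> A S | T0 T1 | b
  A -> A S | S B | T0 T1 | T1 T1 | T2 T2 | b
  B -> A S | S B | T0 T1 | T1 T1 | b
  T0 -> a
  T1 -> c
  T2 -> b

CYK table (by increasing span):
  cell(0,0) a: {T0}  orig:{}
  cell(1,1) c: {T1}  orig:{}
  cell(2,2) c: {T1}  orig:{}
  cell(3,3) b: {A,B,S,T2}  orig:{A,B,S}
  cell(4,4) a: {T0}  orig:{}
  cell(5,5) c: {T1}  orig:{}
  cell(0,1) ac: {A,B,S}
  cell(1,2) cc: {A,B}
  cell(2,3) cb: ∅
  cell(3,4) ba: ∅
  cell(4,5) ac: {A,B,S}
  cell(0,2) acc: ∅
  cell(1,3) ccb: {A,B,S}
  cell(2,4) cba: ∅
  cell(3,5) bac: {A,B,S}
  cell(0,3) accb: ∅
  cell(1,4) ccba: ∅
  cell(2,5) cbac: ∅
  cell(0,4) accba: ∅
  cell(1,5) ccbac: {A,B,S}
  cell(0,5) accbac: ∅

S ∉ T[0,5] ⇒ NO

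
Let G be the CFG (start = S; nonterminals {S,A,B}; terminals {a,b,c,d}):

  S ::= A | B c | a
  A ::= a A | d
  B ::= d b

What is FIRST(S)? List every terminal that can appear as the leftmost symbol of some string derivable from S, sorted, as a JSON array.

FIRST iteration:
pass 1:
  A via A→a A: +{a}
  A via A→d: +{d}
  B via B→d b: +{d}
  S via S→A: +{a,d}
  FIRST[S]={a,d}  FIRST[A]={a,d}  FIRST[B]={d}
pass 2: (no change)
  FIRST[S]={a,d}  FIRST[A]={a,d}  FIRST[B]={d}

FIRST(S) = ["a", "d"]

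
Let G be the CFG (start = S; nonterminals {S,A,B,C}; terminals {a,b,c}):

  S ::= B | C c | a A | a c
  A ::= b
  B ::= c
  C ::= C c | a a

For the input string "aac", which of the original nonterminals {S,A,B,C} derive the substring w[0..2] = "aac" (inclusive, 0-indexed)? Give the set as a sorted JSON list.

Convert to CNF:
  S -> C T0 | T1 A | T1 T0 | c
  A -> b
  B -> c
  C -> C T0 | T1 T1
  T0 -> c
  T1 -> a

CYK fill, restricted to cells inside w[0..2]:
  T[0,0] 'a' = {T1}  orig:{}
  T[1,1] 'a' = {T1}  orig:{}
  T[2,2] 'c' = {B,S,T0}  orig:{B,S}
  T[0,1] 'aa' = {C}
  T[1,2] 'ac' = {S}
  T[0,2] 'aac' = {C,S}

Original NTs in T[0,2] deriving "aac": ["C", "S"]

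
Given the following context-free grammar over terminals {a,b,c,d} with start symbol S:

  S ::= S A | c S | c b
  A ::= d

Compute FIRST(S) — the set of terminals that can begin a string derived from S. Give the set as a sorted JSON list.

FIRST sets, iterate to fixpoint:
pass 1:
  A via A→d: +{d}
  S via S→c S: +{c}
  FIRST(S)={c}  FIRST(A)={d}
pass 2: (stable)
  FIRST(S)={c}  FIRST(A)={d}

FIRST(S) = ["c"]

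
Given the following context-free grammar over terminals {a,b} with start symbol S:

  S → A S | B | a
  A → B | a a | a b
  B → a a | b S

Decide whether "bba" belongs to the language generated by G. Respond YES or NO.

CNF form of G:
  S -> A S | T0 T0 | T1 S | a
  A -> T0 T0 | T0 T1 | T1 S
  B -> T0 T0 | T1 S
  T0 -> a
  T1 -> b

Fill CYK table bottom-up:
  cell(0,0) b: {T1}  orig:{}
  cell(1,1) b: {T1}  orig:{}
  cell(2,2) a: {S,T0}  orig:{S}
  cell(0,1) bb: ∅
  cell(1,2) ba: {A,B,S}
  cell(0,2) bba: {A,B,S}

S ∈ T[0,2] ⇒ YES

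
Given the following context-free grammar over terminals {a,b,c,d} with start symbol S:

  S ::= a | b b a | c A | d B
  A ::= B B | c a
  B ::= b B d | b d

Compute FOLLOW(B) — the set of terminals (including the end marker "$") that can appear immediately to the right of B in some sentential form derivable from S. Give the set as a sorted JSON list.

FIRST iteration:
iter 1:
  A via A→c a: +{c}
  B via B→b B d: +{b}
  S via S→a: +{a}
  S via S→b b a: +{b}
  S via S→c A: +{c}
  S via S→d B: +{d}
  S: {a,b,c,d}  A: {c}  B: {b}
iter 2:
  A via A→B B: +{b}
  S: {a,b,c,d}  A: {b,c}  B: {b}
iter 3: (no change)
  S: {a,b,c,d}  A: {b,c}  B: {b}

FOLLOW iteration:
seed FOLLOW(S) with $
round 1:
  A→B B: FOLLOW(B) ⊇ FIRST(B) = {b}; new: +{b}
  B→b B d: FOLLOW(B) ⊇ FIRST(d) = {d}; new: +{d}
  S→c A: FOLLOW(A) ⊇ FOLLOW(S) ⊇ {$}; new: +{$}
  S→d B: FOLLOW(B) ⊇ FOLLOW(S) ⊇ {$}; new: +{$}
  S: {$}  A: {$}  B: {$,b,d}
round 2: (stable)
  S: {$}  A: {$}  B: {$,b,d}

FOLLOW(B) = ["$", "b", "d"]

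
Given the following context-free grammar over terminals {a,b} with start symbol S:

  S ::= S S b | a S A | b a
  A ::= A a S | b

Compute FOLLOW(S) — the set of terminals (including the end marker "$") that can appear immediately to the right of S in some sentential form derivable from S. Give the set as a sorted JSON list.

FIRST sets, iterate to fixpoint:
round 1:
  A via A→b: +{b}
  S via S→a S A: +{a}
  S via S→b a: +{b}
  FIRST[S]={a,b}  FIRST[A]={b}
round 2: — fixpoint
  FIRST[S]={a,b}  FIRST[A]={b}

FOLLOW sets:
FOLLOW(S) := {$}
[1]
  A→A a S: FOLLOW(A) ⊇ FIRST(a) = {a}; new: +{a}
  A→A a S: FOLLOW(S) ⊇ FOLLOW(A) ⊇ {a}; new: +{a}
  S→S S b: FOLLOW(S) ⊇ FIRST(S) = {a,b}; new: +{b}
  S→a S A: FOLLOW(A) ⊇ FOLLOW(S) ⊇ {$,a,b}; new: +{$,b}
  FOLLOW(S)={$,a,b}  FOLLOW(A)={$,a,b}
[2] (stable)
  FOLLOW(S)={$,a,b}  FOLLOW(A)={$,a,b}

FOLLOW(S) = ["$", "a", "b"]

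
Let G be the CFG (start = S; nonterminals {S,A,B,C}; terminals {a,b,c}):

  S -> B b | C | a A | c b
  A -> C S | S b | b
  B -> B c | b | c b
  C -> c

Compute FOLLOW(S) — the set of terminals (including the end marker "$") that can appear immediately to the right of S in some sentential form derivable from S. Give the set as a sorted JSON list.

FIRST iteration:
round 1:
  A via A→b: +{b}
  B via B→b: +{b}
  B via B→c b: +{c}
  C via C→c: +{c}
  S via S→B b: +{b,c}
  S via S→a A: +{a}
  S: {a,b,c}  A: {b}  B: {b,c}  C: {c}
round 2:
  A via A→C S: +{c}
  A via A→S b: +{a}
  S: {a,b,c}  A: {a,b,c}  B: {b,c}  C: {c}
round 3: done
  S: {a,b,c}  A: {a,b,c}  B: {b,c}  C: {c}

FOLLOW iteration:
initialize: $ ∈ FOLLOW(S)
pass 1:
  A→C S: FOLLOW(C) ⊇ FIRST(S) = {a,b,c}; new: +{a,b,c}
  A→S b: FOLLOW(S) ⊇ FIRST(b) = {b}; new: +{b}
  B→B c: FOLLOW(B) ⊇ FIRST(c) = {c}; new: +{c}
  S→B b: FOLLOW(B) ⊇ FIRST(b) = {b}; new: +{b}
  S→C: FOLLOW(C) ⊇ FOLLOW(S) ⊇ {$,b}; new: +{$}
  S→a A: FOLLOW(A) ⊇ FOLLOW(S) ⊇ {$,b}; new: +{$,b}
  S: {$,b}  A: {$,b}  B: {b,c}  C: {$,a,b,c}
pass 2: (no change)
  S: {$,b}  A: {$,b}  B: {b,c}  C: {$,a,b,c}

FOLLOW(S) = ["$", "b"]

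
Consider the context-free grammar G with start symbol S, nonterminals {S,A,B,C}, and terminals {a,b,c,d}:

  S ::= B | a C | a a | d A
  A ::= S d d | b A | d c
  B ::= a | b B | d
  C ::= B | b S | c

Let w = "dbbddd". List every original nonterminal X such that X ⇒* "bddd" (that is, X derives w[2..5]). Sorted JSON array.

CNF form of G:
  S -> T0 A | T1 B | T3 C | T3 T3 | a | d
  A -> S X4 | T0 T2 | T1 A
  B -> T1 B | a | d
  C -> T1 B | T1 S | a | c | d
  T0 -> d
  T1 -> b
  T2 -> c
  T3 -> a
  X4 -> T0 T0

CYK table (by increasing span) — only the sub-triangle for w[2..5]:
  T[2,2] 'b' = {T1}  orig:{}
  T[3,3] 'd' = {B,C,S,T0}  orig:{B,C,S}
  T[4,4] 'd' = {B,C,S,T0}  orig:{B,C,S}
  T[5,5] 'd' = {B,C,S,T0}  orig:{B,C,S}
  T[2,3] 'bd' = {B,C,S}
  T[3,4] 'dd' = {X4}  orig:{}
  T[4,5] 'dd' = {X4}  orig:{}
  T[2,4] 'bdd' = ∅
  T[3,5] 'ddd' = {A}
  T[2,5] 'bddd' = {A}

Original NTs in T[2,5] deriving "bddd": ["A"]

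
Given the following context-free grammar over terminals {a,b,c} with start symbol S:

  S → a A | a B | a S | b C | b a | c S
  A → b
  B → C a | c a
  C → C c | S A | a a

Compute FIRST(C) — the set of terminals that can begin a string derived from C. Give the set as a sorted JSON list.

Compute FIRST by fixpoint:
iter 1:
  A via A→b: +{b}
  B via B→c a: +{c}
  C via C→a a: +{a}
  S via S→a A: +{a}
  S via S→b C: +{b}
  S via S→c S: +{c}
  FIRST[S]={a,b,c}  FIRST[A]={b}  FIRST[B]={c}  FIRST[C]={a}
iter 2:
  B via B→C a: +{a}
  C via C→S A: +{b,c}
  FIRST[S]={a,b,c}  FIRST[A]={b}  FIRST[B]={a,c}  FIRST[C]={a,b,c}
iter 3:
  B via B→C a: +{b}
  FIRST[S]={a,b,c}  FIRST[A]={b}  FIRST[B]={a,b,c}  FIRST[C]={a,b,c}
iter 4: done
  FIRST[S]={a,b,c}  FIRST[A]={b}  FIRST[B]={a,b,c}  FIRST[C]={a,b,c}

FIRST(C) = ["a", "b", "c"]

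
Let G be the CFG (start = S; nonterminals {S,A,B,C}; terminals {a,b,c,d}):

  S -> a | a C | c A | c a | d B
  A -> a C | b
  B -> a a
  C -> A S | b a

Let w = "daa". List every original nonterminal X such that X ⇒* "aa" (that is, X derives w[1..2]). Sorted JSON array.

CNF form of G:
  S -> T0 C | T2 A | T2 T0 | T3 B | a
  A -> T0 C | b
  B -> T0 T0
  C -> A S | T1 T0
  T0 -> a
  T1 -> b
  T2 -> c
  T3 -> d

CYK fill (cells [i..j] with 1 ≤ i ≤ j ≤ 2 only):
  cell(1,1) a: {S,T0}  orig:{S}
  cell(2,2) a: {S,T0}  orig:{S}
  cell(1,2) aa: {B}

Original NTs in T[1,2] deriving "aa": ["B"]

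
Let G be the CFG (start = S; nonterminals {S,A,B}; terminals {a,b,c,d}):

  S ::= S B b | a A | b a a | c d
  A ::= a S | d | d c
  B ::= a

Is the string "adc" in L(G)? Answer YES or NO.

Convert to CNF:
  S -> S X4 | T0 A | T2 T1 | T3 X5
  A -> T0 S | T1 T2 | d
  B -> a
  T0 -> a
  T1 -> d
  T2 -> c
  T3 -> b
  X4 -> B T3
  X5 -> T0 T0

CYK table (by increasing span):
  T[0,0] 'a' = {B,T0}  orig:{B}
  T[1,1] 'd' = {A,T1}  orig:{A}
  T[2,2] 'c' = {T2}  orig:{}
  T[0,1] 'ad' = {S}
  T[1,2] 'dc' = {A}
  T[0,2] 'adc' = {S}

S ∈ T[0,2] ⇒ YES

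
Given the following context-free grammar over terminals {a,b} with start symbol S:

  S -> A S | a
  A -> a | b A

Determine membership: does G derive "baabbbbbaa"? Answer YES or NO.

CNF form of G:
  S -> A S | a
  A -> T0 A | a
  T0 -> b

Fill CYK table bottom-up:
  [0..0]={T0}  "b"  orig:{}
  [1..1]={A,S}  "a"
  [2..2]={A,S}  "a"
  [3..3]={T0}  "b"  orig:{}
  [4..4]={T0}  "b"  orig:{}
  [5..5]={T0}  "b"  orig:{}
  [6..6]={T0}  "b"  orig:{}
  [7..7]={T0}  "b"  orig:{}
  [8..8]={A,S}  "a"
  [9..9]={A,S}  "a"
  [0..1]={A}  "ba"
  [1..2]={S}  "aa"
  [2..3]=∅  "ab"
  [3..4]=∅  "bb"
  [4..5]=∅  "bb"
  [5..6]=∅  "bb"
  [6..7]=∅  "bb"
  [7..8]={A}  "ba"
  [8..9]={S}  "aa"
  [0..2]={S}  "baa"
  [1..3]=∅  "aab"
  [2..4]=∅  "abb"
  [3..5]=∅  "bbb"
  [4..6]=∅  "bbb"
  [5..7]=∅  "bbb"
  [6..8]={A}  "bba"
  [7..9]={S}  "baa"
  [0..3]=∅  "baab"
  [1..4]=∅  "aabb"
  [2..5]=∅  "abbb"
  [3..6]=∅  "bbbb"
  [4..7]=∅  "bbbb"
  [5..8]={A}  "bbba"
  [6..9]={S}  "bbaa"
  [0..4]=∅  "baabb"
  [1..5]=∅  "aabbb"
  [2..6]=∅  "abbbb"
  [3..7]=∅  "bbbbb"
  [4..8]={A}  "bbbba"
  [5..9]={S}  "bbbaa"
  [0..5]=∅  "baabbb"
  [1..6]=∅  "aabbbb"
  [2..7]=∅  "abbbbb"
  [3..8]={A}  "bbbbba"
  [4..9]={S}  "bbbbaa"
  [0..6]=∅  "baabbbb"
  [1..7]=∅  "aabbbbb"
  [2..8]=∅  "abbbbba"
  [3..9]={S}  "bbbbbaa"
  [0..7]=∅  "baabbbbb"
  [1..8]=∅  "aabbbbba"
  [2..9]={S}  "abbbbbaa"
  [0..8]=∅  "baabbbbba"
  [1..9]={S}  "aabbbbbaa"
  [0..9]={S}  "baabbbbbaa"

S ∈ T[0,9] ⇒ YES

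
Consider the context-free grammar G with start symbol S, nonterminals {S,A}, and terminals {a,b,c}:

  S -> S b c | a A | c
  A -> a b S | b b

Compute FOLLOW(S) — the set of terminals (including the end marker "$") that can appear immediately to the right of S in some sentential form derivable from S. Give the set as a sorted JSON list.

FIRST iteration:
iter 1:
  A via A→a b S: +{a}
  A via A→b b: +{b}
  S via S→a A: +{a}
  S via S→c: +{c}
  S: {a,c}  A: {a,b}
iter 2: (stable)
  S: {a,c}  A: {a,b}

FOLLOW sets:
FOLLOW(S) := {$}
pass 1:
  S→S b c: FOLLOW(S) ⊇ FIRST(b) = {b}; new: +{b}
  S→a A: FOLLOW(A) ⊇ FOLLOW(S) ⊇ {$,b}; new: +{$,b}
  FOLLOW(S)={$,b}  FOLLOW(A)={$,b}
pass 2: (no change)
  FOLLOW(S)={$,b}  FOLLOW(A)={$,b}

FOLLOW(S) = ["$", "b"]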